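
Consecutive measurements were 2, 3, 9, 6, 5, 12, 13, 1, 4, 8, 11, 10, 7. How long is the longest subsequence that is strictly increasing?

Track the smallest tail for each achievable length (strict):
2 → extends → [2]
3 → extends → [2, 3]
9 → extends → [2, 3, 9]
6 → replaces 9 → [2, 3, 6]
5 → replaces 6 → [2, 3, 5]
12 → extends → [2, 3, 5, 12]
13 → extends → [2, 3, 5, 12, 13]
1 → replaces 2 → [1, 3, 5, 12, 13]
4 → replaces 5 → [1, 3, 4, 12, 13]
8 → replaces 12 → [1, 3, 4, 8, 13]
11 → replaces 13 → [1, 3, 4, 8, 11]
10 → replaces 11 → [1, 3, 4, 8, 10]
7 → replaces 8 → [1, 3, 4, 7, 10]
Five tails, so the longest strictly increasing subsequence has length 5 (e.g. 2, 3, 9, 12, 13).

5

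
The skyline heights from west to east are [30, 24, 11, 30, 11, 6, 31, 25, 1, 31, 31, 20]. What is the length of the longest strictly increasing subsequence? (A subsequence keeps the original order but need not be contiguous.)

Let dp[i] be the length of the longest such subsequence ending at index i:
i:      1  2  3  4  5  6  7  8  9 10 11 12
a[i]:  30 24 11 30 11  6 31 25  1 31 31 20
dp:     1  1  1  2  1  1  3  2  1  3  3  2
Maximum dp value is 3.

3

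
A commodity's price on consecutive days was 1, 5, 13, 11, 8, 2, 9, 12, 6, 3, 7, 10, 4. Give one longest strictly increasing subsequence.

1, 5, 8, 9, 12

Patience tails give the LIS length; then backtrack through the dp parents:
1 → extends → [1]
5 → extends → [1, 5]
13 → extends → [1, 5, 13]
11 → replaces 13 → [1, 5, 11]
8 → replaces 11 → [1, 5, 8]
2 → replaces 5 → [1, 2, 8]
9 → extends → [1, 2, 8, 9]
12 → extends → [1, 2, 8, 9, 12]
6 → replaces 8 → [1, 2, 6, 9, 12]
3 → replaces 6 → [1, 2, 3, 9, 12]
7 → replaces 9 → [1, 2, 3, 7, 12]
10 → replaces 12 → [1, 2, 3, 7, 10]
4 → replaces 7 → [1, 2, 3, 4, 10]
Length 5; one witness is 1, 5, 8, 9, 12.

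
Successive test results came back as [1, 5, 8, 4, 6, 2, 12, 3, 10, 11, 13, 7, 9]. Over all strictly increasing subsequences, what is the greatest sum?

48

Let S[i] be the best sum of a strictly increasing subsequence ending at i:
i:      1  2  3  4  5  6  7  8  9 10 11 12 13
a[i]:   1  5  8  4  6  2 12  3 10 11 13  7  9
S:      1  6 14  5 12  3 26  6 24 35 48 19 28
Maximum is 48 (e.g. 1 + 5 + 8 + 10 + 11 + 13).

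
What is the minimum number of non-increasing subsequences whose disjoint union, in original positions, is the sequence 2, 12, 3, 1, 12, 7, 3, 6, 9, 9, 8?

Place each on the leftmost legal pile:
2 → new pile 1 (tops now [2])
12 → new pile 2 (tops now [2, 12])
3 → pile 2 (tops now [2, 3])
1 → pile 1 (tops now [1, 3])
12 → new pile 3 (tops now [1, 3, 12])
7 → pile 3 (tops now [1, 3, 7])
3 → pile 2 (tops now [1, 3, 7])
6 → pile 3 (tops now [1, 3, 6])
9 → new pile 4 (tops now [1, 3, 6, 9])
9 → pile 4 (tops now [1, 3, 6, 9])
8 → pile 4 (tops now [1, 3, 6, 8])
Four piles.

4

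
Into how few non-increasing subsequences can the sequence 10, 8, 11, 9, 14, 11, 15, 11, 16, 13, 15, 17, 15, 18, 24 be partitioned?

Place each on the leftmost legal pile:
10 → new pile 1 (tops now [10])
8 → pile 1 (tops now [8])
11 → new pile 2 (tops now [8, 11])
9 → pile 2 (tops now [8, 9])
14 → new pile 3 (tops now [8, 9, 14])
11 → pile 3 (tops now [8, 9, 11])
15 → new pile 4 (tops now [8, 9, 11, 15])
11 → pile 3 (tops now [8, 9, 11, 15])
16 → new pile 5 (tops now [8, 9, 11, 15, 16])
13 → pile 4 (tops now [8, 9, 11, 13, 16])
15 → pile 5 (tops now [8, 9, 11, 13, 15])
17 → new pile 6 (tops now [8, 9, 11, 13, 15, 17])
15 → pile 5 (tops now [8, 9, 11, 13, 15, 17])
18 → new pile 7 (tops now [8, 9, 11, 13, 15, 17, 18])
24 → new pile 8 (tops now [8, 9, 11, 13, 15, 17, 18, 24])
Eight piles.

8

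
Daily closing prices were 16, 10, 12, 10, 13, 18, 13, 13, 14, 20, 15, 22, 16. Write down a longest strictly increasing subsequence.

10, 12, 13, 18, 20, 22

Patience tails give the LIS length; then backtrack through the dp parents:
16 → extends → [16]
10 → replaces 16 → [10]
12 → extends → [10, 12]
10 → already a tail → [10, 12]
13 → extends → [10, 12, 13]
18 → extends → [10, 12, 13, 18]
13 → already a tail → [10, 12, 13, 18]
13 → already a tail → [10, 12, 13, 18]
14 → replaces 18 → [10, 12, 13, 14]
20 → extends → [10, 12, 13, 14, 20]
15 → replaces 20 → [10, 12, 13, 14, 15]
22 → extends → [10, 12, 13, 14, 15, 22]
16 → replaces 22 → [10, 12, 13, 14, 15, 16]
Length 6; one witness is 10, 12, 13, 18, 20, 22.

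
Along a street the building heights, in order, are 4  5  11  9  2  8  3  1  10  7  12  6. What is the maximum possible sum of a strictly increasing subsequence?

Let S[i] be the best sum of a strictly increasing subsequence ending at i:
i:      1  2  3  4  5  6  7  8  9 10 11 12
a[i]:   4  5 11  9  2  8  3  1 10  7 12  6
S:      4  9 20 18  2 17  5  1 28 16 40 15
Maximum is 40 (e.g. 4 + 5 + 9 + 10 + 12).

40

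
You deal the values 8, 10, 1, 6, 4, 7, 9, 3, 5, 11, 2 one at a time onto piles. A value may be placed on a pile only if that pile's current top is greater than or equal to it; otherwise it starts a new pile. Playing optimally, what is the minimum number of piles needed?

5

Place each on the leftmost legal pile:
8 → new pile 1 (tops now [8])
10 → new pile 2 (tops now [8, 10])
1 → pile 1 (tops now [1, 10])
6 → pile 2 (tops now [1, 6])
4 → pile 2 (tops now [1, 4])
7 → new pile 3 (tops now [1, 4, 7])
9 → new pile 4 (tops now [1, 4, 7, 9])
3 → pile 2 (tops now [1, 3, 7, 9])
5 → pile 3 (tops now [1, 3, 5, 9])
11 → new pile 5 (tops now [1, 3, 5, 9, 11])
2 → pile 2 (tops now [1, 2, 5, 9, 11])
Five piles.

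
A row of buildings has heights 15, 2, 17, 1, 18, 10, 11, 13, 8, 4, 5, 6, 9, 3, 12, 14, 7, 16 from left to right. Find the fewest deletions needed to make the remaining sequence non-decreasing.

10

Fewest deletions = n − (longest non-decreasing subsequence).
i:      1  2  3  4  5  6  7  8  9 10 11 12 13 14 15 16 17 18
a[i]:  15  2 17  1 18 10 11 13  8  4  5  6  9  3 12 14  7 16
dp:     1  1  2  1  3  2  3  4  2  2  3  4  5  2  6  7  5  8
max dp = 8, so deletions = 18 − 8 = 10.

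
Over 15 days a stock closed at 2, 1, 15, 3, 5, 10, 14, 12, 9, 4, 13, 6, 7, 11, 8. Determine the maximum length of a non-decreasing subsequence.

6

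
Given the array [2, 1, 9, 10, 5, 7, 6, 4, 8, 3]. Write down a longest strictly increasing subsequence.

2, 5, 7, 8

Patience tails give the LIS length; then backtrack through the dp parents:
2 → extends → [2]
1 → replaces 2 → [1]
9 → extends → [1, 9]
10 → extends → [1, 9, 10]
5 → replaces 9 → [1, 5, 10]
7 → replaces 10 → [1, 5, 7]
6 → replaces 7 → [1, 5, 6]
4 → replaces 5 → [1, 4, 6]
8 → extends → [1, 4, 6, 8]
3 → replaces 4 → [1, 3, 6, 8]
Length 4; one witness is 2, 5, 7, 8.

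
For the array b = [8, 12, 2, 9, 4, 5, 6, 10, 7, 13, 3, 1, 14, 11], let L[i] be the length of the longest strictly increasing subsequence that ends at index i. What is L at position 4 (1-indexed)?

dp[i] = 1 + max{dp[j] : j<i, b[j]<b[i]} (or 1 if no such j):
i:      1  2  3  4  5  6  7  8  9 10 11 12 13 14
b[i]:   8 12  2  9  4  5  6 10  7 13  3  1 14 11
dp:     1  2  1  2  2  3  4  5  5  6  2  1  7  6
At index 4 the value is 2.

2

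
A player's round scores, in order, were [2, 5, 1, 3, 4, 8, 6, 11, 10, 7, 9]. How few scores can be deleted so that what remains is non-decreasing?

5

Fewest deletions = n − (longest non-decreasing subsequence).
Patience tails:
2 → extends → [2]
5 → extends → [2, 5]
1 → replaces 2 → [1, 5]
3 → replaces 5 → [1, 3]
4 → extends → [1, 3, 4]
8 → extends → [1, 3, 4, 8]
6 → replaces 8 → [1, 3, 4, 6]
11 → extends → [1, 3, 4, 6, 11]
10 → replaces 11 → [1, 3, 4, 6, 10]
7 → replaces 10 → [1, 3, 4, 6, 7]
9 → extends → [1, 3, 4, 6, 7, 9]
Longest non-decreasing subsequence has length 6, so deletions = 11 − 6 = 5.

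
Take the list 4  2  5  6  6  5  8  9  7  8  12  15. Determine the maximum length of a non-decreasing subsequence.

Track the smallest tail for each achievable length (allowing ties):
4 → extends → [4]
2 → replaces 4 → [2]
5 → extends → [2, 5]
6 → extends → [2, 5, 6]
6 → extends → [2, 5, 6, 6]
5 → replaces 6 → [2, 5, 5, 6]
8 → extends → [2, 5, 5, 6, 8]
9 → extends → [2, 5, 5, 6, 8, 9]
7 → replaces 8 → [2, 5, 5, 6, 7, 9]
8 → replaces 9 → [2, 5, 5, 6, 7, 8]
12 → extends → [2, 5, 5, 6, 7, 8, 12]
15 → extends → [2, 5, 5, 6, 7, 8, 12, 15]
Eight tails, so the longest non-decreasing subsequence has length 8 (e.g. 4, 5, 6, 6, 8, 9, 12, 15).

8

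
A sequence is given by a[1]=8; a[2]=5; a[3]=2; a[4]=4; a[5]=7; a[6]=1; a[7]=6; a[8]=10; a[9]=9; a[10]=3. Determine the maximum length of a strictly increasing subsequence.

Let dp[i] be the length of the longest such subsequence ending at index i:
i:      1  2  3  4  5  6  7  8  9 10
a[i]:   8  5  2  4  7  1  6 10  9  3
dp:     1  1  1  2  3  1  3  4  4  2
Maximum dp value is 4.

4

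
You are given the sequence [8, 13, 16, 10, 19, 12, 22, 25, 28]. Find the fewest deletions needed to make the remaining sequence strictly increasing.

2

Fewest deletions = n − (longest strictly increasing subsequence).
i:      1  2  3  4  5  6  7  8  9
a[i]:   8 13 16 10 19 12 22 25 28
dp:     1  2  3  2  4  3  5  6  7
max dp = 7, so deletions = 9 − 7 = 2.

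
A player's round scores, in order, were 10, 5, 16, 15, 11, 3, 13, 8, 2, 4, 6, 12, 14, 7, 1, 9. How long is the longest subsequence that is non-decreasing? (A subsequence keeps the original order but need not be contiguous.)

5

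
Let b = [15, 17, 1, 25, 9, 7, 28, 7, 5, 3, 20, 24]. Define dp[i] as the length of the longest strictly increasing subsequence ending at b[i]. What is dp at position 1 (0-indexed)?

dp[i] = 1 + max{dp[j] : j<i, b[j]<b[i]} (or 1 if no such j):
i:      0  1  2  3  4  5  6  7  8  9 10 11
b[i]:  15 17  1 25  9  7 28  7  5  3 20 24
dp:     1  2  1  3  2  2  4  2  2  2  3  4
At index 1 the value is 2.

2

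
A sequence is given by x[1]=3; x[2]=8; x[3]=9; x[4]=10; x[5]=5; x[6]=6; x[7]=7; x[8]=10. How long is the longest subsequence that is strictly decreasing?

2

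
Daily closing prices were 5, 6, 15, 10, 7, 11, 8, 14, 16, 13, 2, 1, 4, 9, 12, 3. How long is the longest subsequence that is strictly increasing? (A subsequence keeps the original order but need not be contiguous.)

6

Let dp[i] be the length of the longest such subsequence ending at index i:
i:      1  2  3  4  5  6  7  8  9 10 11 12 13 14 15 16
a[i]:   5  6 15 10  7 11  8 14 16 13  2  1  4  9 12  3
dp:     1  2  3  3  3  4  4  5  6  5  1  1  2  5  6  2
Maximum dp value is 6.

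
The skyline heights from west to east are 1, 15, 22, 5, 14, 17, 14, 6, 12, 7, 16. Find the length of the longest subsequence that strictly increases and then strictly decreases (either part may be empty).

7

inc[i] = longest strictly increasing subsequence ending at i; dec[i] = longest strictly decreasing subsequence starting at i:
i:      1  2  3  4  5  6  7  8  9 10 11
a[i]:   1 15 22  5 14 17 14  6 12  7 16
inc:    1  2  3  2  3  4  3  3  4  4  5
dec:    1  4  5  1  3  4  3  1  2  1  1
Best peak at i=3 (value 22): inc=3, dec=5, length 3+5−1 = 7.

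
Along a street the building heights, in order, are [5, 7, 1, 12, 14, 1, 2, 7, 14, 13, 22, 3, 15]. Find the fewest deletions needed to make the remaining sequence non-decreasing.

Fewest deletions = n − (longest non-decreasing subsequence).
Patience tails:
5 → extends → [5]
7 → extends → [5, 7]
1 → replaces 5 → [1, 7]
12 → extends → [1, 7, 12]
14 → extends → [1, 7, 12, 14]
1 → replaces 7 → [1, 1, 12, 14]
2 → replaces 12 → [1, 1, 2, 14]
7 → replaces 14 → [1, 1, 2, 7]
14 → extends → [1, 1, 2, 7, 14]
13 → replaces 14 → [1, 1, 2, 7, 13]
22 → extends → [1, 1, 2, 7, 13, 22]
3 → replaces 7 → [1, 1, 2, 3, 13, 22]
15 → replaces 22 → [1, 1, 2, 3, 13, 15]
Longest non-decreasing subsequence has length 6, so deletions = 13 − 6 = 7.

7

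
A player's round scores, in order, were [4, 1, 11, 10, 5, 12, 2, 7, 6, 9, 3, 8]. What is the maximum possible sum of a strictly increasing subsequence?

Let S[i] be the best sum of a strictly increasing subsequence ending at i:
i:      1  2  3  4  5  6  7  8  9 10 11 12
a[i]:   4  1 11 10  5 12  2  7  6  9  3  8
S:      4  1 15 14  9 27  3 16 15 25  6 24
Maximum is 27 (e.g. 4 + 11 + 12).

27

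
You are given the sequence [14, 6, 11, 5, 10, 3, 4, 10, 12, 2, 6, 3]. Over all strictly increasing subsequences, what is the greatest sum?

29

Let S[i] be the best sum of a strictly increasing subsequence ending at i:
i:      1  2  3  4  5  6  7  8  9 10 11 12
a[i]:  14  6 11  5 10  3  4 10 12  2  6  3
S:     14  6 17  5 16  3  7 17 29  2 13  5
Maximum is 29 (e.g. 3 + 4 + 10 + 12).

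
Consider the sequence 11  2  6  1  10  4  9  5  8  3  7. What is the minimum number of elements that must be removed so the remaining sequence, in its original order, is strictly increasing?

Fewest deletions = n − (longest strictly increasing subsequence).
Patience tails:
11 → extends → [11]
2 → replaces 11 → [2]
6 → extends → [2, 6]
1 → replaces 2 → [1, 6]
10 → extends → [1, 6, 10]
4 → replaces 6 → [1, 4, 10]
9 → replaces 10 → [1, 4, 9]
5 → replaces 9 → [1, 4, 5]
8 → extends → [1, 4, 5, 8]
3 → replaces 4 → [1, 3, 5, 8]
7 → replaces 8 → [1, 3, 5, 7]
Longest strictly increasing subsequence has length 4, so deletions = 11 − 4 = 7.

7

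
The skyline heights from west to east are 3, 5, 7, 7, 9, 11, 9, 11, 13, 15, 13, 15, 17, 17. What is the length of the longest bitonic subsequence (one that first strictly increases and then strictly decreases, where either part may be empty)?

8

inc[i] = longest strictly increasing subsequence ending at i; dec[i] = longest strictly decreasing subsequence starting at i:
i:      1  2  3  4  5  6  7  8  9 10 11 12 13 14
a[i]:   3  5  7  7  9 11  9 11 13 15 13 15 17 17
inc:    1  2  3  3  4  5  4  5  6  7  6  7  8  8
dec:    1  1  1  1  1  2  1  1  1  2  1  1  1  1
Best peak at i=10 (value 15): inc=7, dec=2, length 7+2−1 = 8.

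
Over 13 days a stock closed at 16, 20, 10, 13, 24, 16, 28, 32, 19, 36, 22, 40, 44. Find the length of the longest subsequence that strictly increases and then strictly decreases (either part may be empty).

8

inc[i] = longest strictly increasing subsequence ending at i; dec[i] = longest strictly decreasing subsequence starting at i:
i:      1  2  3  4  5  6  7  8  9 10 11 12 13
a[i]:  16 20 10 13 24 16 28 32 19 36 22 40 44
inc:    1  2  1  2  3  3  4  5  4  6  5  7  8
dec:    2  2  1  1  2  1  2  2  1  2  1  1  1
Best peak at i=13 (value 44): inc=8, dec=1, length 8+1−1 = 8.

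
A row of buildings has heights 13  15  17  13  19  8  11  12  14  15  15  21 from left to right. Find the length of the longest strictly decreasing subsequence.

Negate each value so 'decreasing' becomes 'increasing', then run patience tails on the negated sequence:
-13 → extends → [-13]
-15 → replaces -13 → [-15]
-17 → replaces -15 → [-17]
-13 → extends → [-17, -13]
-19 → replaces -17 → [-19, -13]
-8 → extends → [-19, -13, -8]
-11 → replaces -8 → [-19, -13, -11]
-12 → replaces -11 → [-19, -13, -12]
-14 → replaces -13 → [-19, -14, -12]
-15 → replaces -14 → [-19, -15, -12]
-15 → already a tail → [-19, -15, -12]
-21 → replaces -19 → [-21, -15, -12]
Three tails, so the longest strictly decreasing subsequence of the original has length 3.

3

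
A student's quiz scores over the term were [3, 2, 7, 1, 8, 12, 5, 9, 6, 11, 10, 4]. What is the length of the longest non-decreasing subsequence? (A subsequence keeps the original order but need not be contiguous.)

Let dp[i] be the length of the longest such subsequence ending at index i:
i:      1  2  3  4  5  6  7  8  9 10 11 12
a[i]:   3  2  7  1  8 12  5  9  6 11 10  4
dp:     1  1  2  1  3  4  2  4  3  5  5  2
Maximum dp value is 5.

5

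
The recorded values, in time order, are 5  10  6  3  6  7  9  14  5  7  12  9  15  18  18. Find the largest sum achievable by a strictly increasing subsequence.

Let S[i] be the best sum of a strictly increasing subsequence ending at i:
i:      1  2  3  4  5  6  7  8  9 10 11 12 13 14 15
a[i]:   5 10  6  3  6  7  9 14  5  7 12  9 15 18 18
S:      5 15 11  3 11 18 27 41  8 18 39 27 56 74 74
Maximum is 74 (e.g. 5 + 6 + 7 + 9 + 14 + 15 + 18).

74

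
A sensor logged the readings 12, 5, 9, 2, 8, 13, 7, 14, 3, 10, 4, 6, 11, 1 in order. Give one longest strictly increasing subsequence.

2, 3, 4, 6, 11

Patience tails give the LIS length; then backtrack through the dp parents:
12 → extends → [12]
5 → replaces 12 → [5]
9 → extends → [5, 9]
2 → replaces 5 → [2, 9]
8 → replaces 9 → [2, 8]
13 → extends → [2, 8, 13]
7 → replaces 8 → [2, 7, 13]
14 → extends → [2, 7, 13, 14]
3 → replaces 7 → [2, 3, 13, 14]
10 → replaces 13 → [2, 3, 10, 14]
4 → replaces 10 → [2, 3, 4, 14]
6 → replaces 14 → [2, 3, 4, 6]
11 → extends → [2, 3, 4, 6, 11]
1 → replaces 2 → [1, 3, 4, 6, 11]
Length 5; one witness is 2, 3, 4, 6, 11.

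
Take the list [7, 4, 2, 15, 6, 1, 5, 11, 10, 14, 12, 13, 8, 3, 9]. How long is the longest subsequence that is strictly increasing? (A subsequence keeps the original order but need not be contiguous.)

5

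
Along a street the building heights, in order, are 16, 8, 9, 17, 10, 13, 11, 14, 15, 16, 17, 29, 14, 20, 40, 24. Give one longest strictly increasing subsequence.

8, 9, 10, 13, 14, 15, 16, 17, 29, 40

Patience tails give the LIS length; then backtrack through the dp parents:
16 → extends → [16]
8 → replaces 16 → [8]
9 → extends → [8, 9]
17 → extends → [8, 9, 17]
10 → replaces 17 → [8, 9, 10]
13 → extends → [8, 9, 10, 13]
11 → replaces 13 → [8, 9, 10, 11]
14 → extends → [8, 9, 10, 11, 14]
15 → extends → [8, 9, 10, 11, 14, 15]
16 → extends → [8, 9, 10, 11, 14, 15, 16]
17 → extends → [8, 9, 10, 11, 14, 15, 16, 17]
29 → extends → [8, 9, 10, 11, 14, 15, 16, 17, 29]
14 → already a tail → [8, 9, 10, 11, 14, 15, 16, 17, 29]
20 → replaces 29 → [8, 9, 10, 11, 14, 15, 16, 17, 20]
40 → extends → [8, 9, 10, 11, 14, 15, 16, 17, 20, 40]
24 → replaces 40 → [8, 9, 10, 11, 14, 15, 16, 17, 20, 24]
Length 10; one witness is 8, 9, 10, 13, 14, 15, 16, 17, 29, 40.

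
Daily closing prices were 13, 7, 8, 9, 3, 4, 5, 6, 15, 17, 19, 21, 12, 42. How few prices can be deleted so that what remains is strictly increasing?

Fewest deletions = n − (longest strictly increasing subsequence).
i:      1  2  3  4  5  6  7  8  9 10 11 12 13 14
a[i]:  13  7  8  9  3  4  5  6 15 17 19 21 12 42
dp:     1  1  2  3  1  2  3  4  5  6  7  8  5  9
max dp = 9, so deletions = 14 − 9 = 5.

5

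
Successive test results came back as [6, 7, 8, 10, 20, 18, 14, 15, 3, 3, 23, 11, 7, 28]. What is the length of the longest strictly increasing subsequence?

Track the smallest tail for each achievable length (strict):
6 → extends → [6]
7 → extends → [6, 7]
8 → extends → [6, 7, 8]
10 → extends → [6, 7, 8, 10]
20 → extends → [6, 7, 8, 10, 20]
18 → replaces 20 → [6, 7, 8, 10, 18]
14 → replaces 18 → [6, 7, 8, 10, 14]
15 → extends → [6, 7, 8, 10, 14, 15]
3 → replaces 6 → [3, 7, 8, 10, 14, 15]
3 → already a tail → [3, 7, 8, 10, 14, 15]
23 → extends → [3, 7, 8, 10, 14, 15, 23]
11 → replaces 14 → [3, 7, 8, 10, 11, 15, 23]
7 → already a tail → [3, 7, 8, 10, 11, 15, 23]
28 → extends → [3, 7, 8, 10, 11, 15, 23, 28]
Eight tails, so the longest strictly increasing subsequence has length 8 (e.g. 6, 7, 8, 10, 14, 15, 23, 28).

8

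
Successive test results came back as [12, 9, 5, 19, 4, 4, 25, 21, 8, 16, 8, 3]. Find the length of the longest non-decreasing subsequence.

4

Track the smallest tail for each achievable length (allowing ties):
12 → extends → [12]
9 → replaces 12 → [9]
5 → replaces 9 → [5]
19 → extends → [5, 19]
4 → replaces 5 → [4, 19]
4 → replaces 19 → [4, 4]
25 → extends → [4, 4, 25]
21 → replaces 25 → [4, 4, 21]
8 → replaces 21 → [4, 4, 8]
16 → extends → [4, 4, 8, 16]
8 → replaces 16 → [4, 4, 8, 8]
3 → replaces 4 → [3, 4, 8, 8]
Four tails, so the longest non-decreasing subsequence has length 4 (e.g. 4, 4, 8, 16).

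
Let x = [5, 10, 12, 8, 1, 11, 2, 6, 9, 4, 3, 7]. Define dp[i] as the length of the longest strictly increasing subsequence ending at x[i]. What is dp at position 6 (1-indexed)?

3

dp[i] = 1 + max{dp[j] : j<i, x[j]<x[i]} (or 1 if no such j):
i:      1  2  3  4  5  6  7  8  9 10 11 12
x[i]:   5 10 12  8  1 11  2  6  9  4  3  7
dp:     1  2  3  2  1  3  2  3  4  3  3  4
At index 6 the value is 3.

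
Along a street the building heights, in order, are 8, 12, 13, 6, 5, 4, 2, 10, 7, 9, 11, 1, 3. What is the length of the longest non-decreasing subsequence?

4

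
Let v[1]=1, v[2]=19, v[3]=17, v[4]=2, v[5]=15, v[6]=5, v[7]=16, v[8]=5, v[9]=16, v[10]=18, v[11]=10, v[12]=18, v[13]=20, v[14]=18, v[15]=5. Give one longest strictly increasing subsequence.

Patience tails give the LIS length; then backtrack through the dp parents:
1 → extends → [1]
19 → extends → [1, 19]
17 → replaces 19 → [1, 17]
2 → replaces 17 → [1, 2]
15 → extends → [1, 2, 15]
5 → replaces 15 → [1, 2, 5]
16 → extends → [1, 2, 5, 16]
5 → already a tail → [1, 2, 5, 16]
16 → already a tail → [1, 2, 5, 16]
18 → extends → [1, 2, 5, 16, 18]
10 → replaces 16 → [1, 2, 5, 10, 18]
18 → already a tail → [1, 2, 5, 10, 18]
20 → extends → [1, 2, 5, 10, 18, 20]
18 → already a tail → [1, 2, 5, 10, 18, 20]
5 → already a tail → [1, 2, 5, 10, 18, 20]
Length 6; one witness is 1, 2, 15, 16, 18, 20.

1, 2, 15, 16, 18, 20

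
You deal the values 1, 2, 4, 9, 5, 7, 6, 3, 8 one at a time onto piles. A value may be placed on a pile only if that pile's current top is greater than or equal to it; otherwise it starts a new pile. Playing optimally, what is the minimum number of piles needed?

6

The minimum number of non-increasing subsequences covering a sequence equals the length of its longest strictly increasing subsequence.
LIS length is 6 (e.g. 1, 2, 4, 5, 7, 8), so 6 piles are needed.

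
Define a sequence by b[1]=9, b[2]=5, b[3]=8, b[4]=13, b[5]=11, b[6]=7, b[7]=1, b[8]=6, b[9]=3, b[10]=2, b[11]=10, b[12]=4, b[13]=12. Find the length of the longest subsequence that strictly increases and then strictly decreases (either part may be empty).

8

inc[i] = longest strictly increasing subsequence ending at i; dec[i] = longest strictly decreasing subsequence starting at i:
i:      1  2  3  4  5  6  7  8  9 10 11 12 13
b[i]:   9  5  8 13 11  7  1  6  3  2 10  4 12
inc:    1  1  2  3  3  2  1  2  2  2  3  3  4
dec:    6  3  5  6  5  4  1  3  2  1  2  1  1
Best peak at i=4 (value 13): inc=3, dec=6, length 3+6−1 = 8.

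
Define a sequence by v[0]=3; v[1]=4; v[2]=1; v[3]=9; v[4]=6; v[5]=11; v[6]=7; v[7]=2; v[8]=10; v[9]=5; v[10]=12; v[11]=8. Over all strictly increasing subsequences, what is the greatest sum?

Let S[i] be the best sum of a strictly increasing subsequence ending at i:
i:      0  1  2  3  4  5  6  7  8  9 10 11
v[i]:   3  4  1  9  6 11  7  2 10  5 12  8
S:      3  7  1 16 13 27 20  3 30 12 42 28
Maximum is 42 (e.g. 3 + 4 + 6 + 7 + 10 + 12).

42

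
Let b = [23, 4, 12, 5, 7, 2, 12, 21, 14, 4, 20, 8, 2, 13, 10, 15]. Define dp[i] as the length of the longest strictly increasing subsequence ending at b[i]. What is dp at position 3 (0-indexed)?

dp[i] = 1 + max{dp[j] : j<i, b[j]<b[i]} (or 1 if no such j):
i:      0  1  2  3  4  5  6  7  8  9 10 11 12 13 14 15
b[i]:  23  4 12  5  7  2 12 21 14  4 20  8  2 13 10 15
dp:     1  1  2  2  3  1  4  5  5  2  6  4  1  5  5  6
At index 3 the value is 2.

2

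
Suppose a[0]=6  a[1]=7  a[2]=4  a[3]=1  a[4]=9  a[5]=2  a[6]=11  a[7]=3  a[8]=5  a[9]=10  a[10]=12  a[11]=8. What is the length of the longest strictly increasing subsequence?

6

Track the smallest tail for each achievable length (strict):
6 → extends → [6]
7 → extends → [6, 7]
4 → replaces 6 → [4, 7]
1 → replaces 4 → [1, 7]
9 → extends → [1, 7, 9]
2 → replaces 7 → [1, 2, 9]
11 → extends → [1, 2, 9, 11]
3 → replaces 9 → [1, 2, 3, 11]
5 → replaces 11 → [1, 2, 3, 5]
10 → extends → [1, 2, 3, 5, 10]
12 → extends → [1, 2, 3, 5, 10, 12]
8 → replaces 10 → [1, 2, 3, 5, 8, 12]
Six tails, so the longest strictly increasing subsequence has length 6 (e.g. 1, 2, 3, 5, 10, 12).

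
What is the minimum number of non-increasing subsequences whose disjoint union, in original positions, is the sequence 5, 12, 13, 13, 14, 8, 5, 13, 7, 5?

4

Place each on the leftmost legal pile:
5 → new pile 1 (tops now [5])
12 → new pile 2 (tops now [5, 12])
13 → new pile 3 (tops now [5, 12, 13])
13 → pile 3 (tops now [5, 12, 13])
14 → new pile 4 (tops now [5, 12, 13, 14])
8 → pile 2 (tops now [5, 8, 13, 14])
5 → pile 1 (tops now [5, 8, 13, 14])
13 → pile 3 (tops now [5, 8, 13, 14])
7 → pile 2 (tops now [5, 7, 13, 14])
5 → pile 1 (tops now [5, 7, 13, 14])
Four piles.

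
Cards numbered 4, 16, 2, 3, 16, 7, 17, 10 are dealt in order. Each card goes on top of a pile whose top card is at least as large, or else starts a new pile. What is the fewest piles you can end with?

Place each on the leftmost legal pile:
4 → new pile 1 (tops now [4])
16 → new pile 2 (tops now [4, 16])
2 → pile 1 (tops now [2, 16])
3 → pile 2 (tops now [2, 3])
16 → new pile 3 (tops now [2, 3, 16])
7 → pile 3 (tops now [2, 3, 7])
17 → new pile 4 (tops now [2, 3, 7, 17])
10 → pile 4 (tops now [2, 3, 7, 10])
Four piles.

4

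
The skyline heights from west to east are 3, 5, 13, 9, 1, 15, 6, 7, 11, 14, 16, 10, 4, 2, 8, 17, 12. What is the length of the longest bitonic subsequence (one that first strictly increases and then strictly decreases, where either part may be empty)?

10

inc[i] = longest strictly increasing subsequence ending at i; dec[i] = longest strictly decreasing subsequence starting at i:
i:      1  2  3  4  5  6  7  8  9 10 11 12 13 14 15 16 17
a[i]:   3  5 13  9  1 15  6  7 11 14 16 10  4  2  8 17 12
inc:    1  2  3  3  1  4  3  4  5  6  7  5  2  2  5  8  6
dec:    2  3  5  4  1  5  3  3  4  4  4  3  2  1  1  2  1
Best peak at i=11 (value 16): inc=7, dec=4, length 7+4−1 = 10.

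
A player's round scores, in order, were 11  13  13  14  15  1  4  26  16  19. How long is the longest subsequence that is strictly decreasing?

2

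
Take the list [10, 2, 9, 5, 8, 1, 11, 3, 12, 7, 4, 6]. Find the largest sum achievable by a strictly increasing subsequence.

38

Let S[i] be the best sum of a strictly increasing subsequence ending at i:
i:      1  2  3  4  5  6  7  8  9 10 11 12
a[i]:  10  2  9  5  8  1 11  3 12  7  4  6
S:     10  2 11  7 15  1 26  5 38 14  9 15
Maximum is 38 (e.g. 2 + 5 + 8 + 11 + 12).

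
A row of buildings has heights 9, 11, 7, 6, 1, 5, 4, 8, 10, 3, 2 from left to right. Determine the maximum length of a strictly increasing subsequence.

4

Track the smallest tail for each achievable length (strict):
9 → extends → [9]
11 → extends → [9, 11]
7 → replaces 9 → [7, 11]
6 → replaces 7 → [6, 11]
1 → replaces 6 → [1, 11]
5 → replaces 11 → [1, 5]
4 → replaces 5 → [1, 4]
8 → extends → [1, 4, 8]
10 → extends → [1, 4, 8, 10]
3 → replaces 4 → [1, 3, 8, 10]
2 → replaces 3 → [1, 2, 8, 10]
Four tails, so the longest strictly increasing subsequence has length 4 (e.g. 1, 5, 8, 10).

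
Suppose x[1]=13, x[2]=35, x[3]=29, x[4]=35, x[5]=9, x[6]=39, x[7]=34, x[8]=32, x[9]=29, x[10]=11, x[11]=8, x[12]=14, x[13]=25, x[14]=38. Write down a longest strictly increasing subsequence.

9, 11, 14, 25, 38

Patience tails give the LIS length; then backtrack through the dp parents:
13 → extends → [13]
35 → extends → [13, 35]
29 → replaces 35 → [13, 29]
35 → extends → [13, 29, 35]
9 → replaces 13 → [9, 29, 35]
39 → extends → [9, 29, 35, 39]
34 → replaces 35 → [9, 29, 34, 39]
32 → replaces 34 → [9, 29, 32, 39]
29 → already a tail → [9, 29, 32, 39]
11 → replaces 29 → [9, 11, 32, 39]
8 → replaces 9 → [8, 11, 32, 39]
14 → replaces 32 → [8, 11, 14, 39]
25 → replaces 39 → [8, 11, 14, 25]
38 → extends → [8, 11, 14, 25, 38]
Length 5; one witness is 9, 11, 14, 25, 38.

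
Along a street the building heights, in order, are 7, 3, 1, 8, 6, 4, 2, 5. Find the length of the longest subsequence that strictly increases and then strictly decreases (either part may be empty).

5

inc[i] = longest strictly increasing subsequence ending at i; dec[i] = longest strictly decreasing subsequence starting at i:
i:     1 2 3 4 5 6 7 8
a[i]:  7 3 1 8 6 4 2 5
inc:   1 1 1 2 2 2 2 3
dec:   4 2 1 4 3 2 1 1
Best peak at i=4 (value 8): inc=2, dec=4, length 2+4−1 = 5.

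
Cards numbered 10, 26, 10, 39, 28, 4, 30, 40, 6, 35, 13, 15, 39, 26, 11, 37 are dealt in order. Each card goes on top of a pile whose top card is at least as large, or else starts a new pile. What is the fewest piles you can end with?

6

Place each on the leftmost legal pile:
10 → new pile 1 (tops now [10])
26 → new pile 2 (tops now [10, 26])
10 → pile 1 (tops now [10, 26])
39 → new pile 3 (tops now [10, 26, 39])
28 → pile 3 (tops now [10, 26, 28])
4 → pile 1 (tops now [4, 26, 28])
30 → new pile 4 (tops now [4, 26, 28, 30])
40 → new pile 5 (tops now [4, 26, 28, 30, 40])
6 → pile 2 (tops now [4, 6, 28, 30, 40])
35 → pile 5 (tops now [4, 6, 28, 30, 35])
13 → pile 3 (tops now [4, 6, 13, 30, 35])
15 → pile 4 (tops now [4, 6, 13, 15, 35])
39 → new pile 6 (tops now [4, 6, 13, 15, 35, 39])
26 → pile 5 (tops now [4, 6, 13, 15, 26, 39])
11 → pile 3 (tops now [4, 6, 11, 15, 26, 39])
37 → pile 6 (tops now [4, 6, 11, 15, 26, 37])
Six piles.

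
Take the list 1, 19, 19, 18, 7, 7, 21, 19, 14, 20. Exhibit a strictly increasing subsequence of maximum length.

Patience tails give the LIS length; then backtrack through the dp parents:
1 → extends → [1]
19 → extends → [1, 19]
19 → already a tail → [1, 19]
18 → replaces 19 → [1, 18]
7 → replaces 18 → [1, 7]
7 → already a tail → [1, 7]
21 → extends → [1, 7, 21]
19 → replaces 21 → [1, 7, 19]
14 → replaces 19 → [1, 7, 14]
20 → extends → [1, 7, 14, 20]
Length 4; one witness is 1, 18, 19, 20.

1, 18, 19, 20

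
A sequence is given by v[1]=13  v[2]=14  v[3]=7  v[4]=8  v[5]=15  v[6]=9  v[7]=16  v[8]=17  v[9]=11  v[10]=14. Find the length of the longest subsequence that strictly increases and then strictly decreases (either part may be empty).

6

inc[i] = longest strictly increasing subsequence ending at i; dec[i] = longest strictly decreasing subsequence starting at i:
i:      1  2  3  4  5  6  7  8  9 10
v[i]:  13 14  7  8 15  9 16 17 11 14
inc:    1  2  1  2  3  3  4  5  4  5
dec:    2  2  1  1  2  1  2  2  1  1
Best peak at i=8 (value 17): inc=5, dec=2, length 5+2−1 = 6.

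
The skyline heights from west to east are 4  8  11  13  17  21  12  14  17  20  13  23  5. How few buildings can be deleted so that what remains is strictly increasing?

Fewest deletions = n − (longest strictly increasing subsequence).
Patience tails:
4 → extends → [4]
8 → extends → [4, 8]
11 → extends → [4, 8, 11]
13 → extends → [4, 8, 11, 13]
17 → extends → [4, 8, 11, 13, 17]
21 → extends → [4, 8, 11, 13, 17, 21]
12 → replaces 13 → [4, 8, 11, 12, 17, 21]
14 → replaces 17 → [4, 8, 11, 12, 14, 21]
17 → replaces 21 → [4, 8, 11, 12, 14, 17]
20 → extends → [4, 8, 11, 12, 14, 17, 20]
13 → replaces 14 → [4, 8, 11, 12, 13, 17, 20]
23 → extends → [4, 8, 11, 12, 13, 17, 20, 23]
5 → replaces 8 → [4, 5, 11, 12, 13, 17, 20, 23]
Longest strictly increasing subsequence has length 8, so deletions = 13 − 8 = 5.

5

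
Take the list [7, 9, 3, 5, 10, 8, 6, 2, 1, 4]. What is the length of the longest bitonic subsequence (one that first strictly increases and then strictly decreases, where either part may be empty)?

7

inc[i] = longest strictly increasing subsequence ending at i; dec[i] = longest strictly decreasing subsequence starting at i:
i:      1  2  3  4  5  6  7  8  9 10
a[i]:   7  9  3  5 10  8  6  2  1  4
inc:    1  2  1  2  3  3  3  1  1  2
dec:    4  5  3  3  5  4  3  2  1  1
Best peak at i=5 (value 10): inc=3, dec=5, length 3+5−1 = 7.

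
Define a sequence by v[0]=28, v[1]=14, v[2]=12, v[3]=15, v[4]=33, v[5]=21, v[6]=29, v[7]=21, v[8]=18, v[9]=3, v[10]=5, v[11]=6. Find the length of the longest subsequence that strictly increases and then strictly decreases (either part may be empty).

7

inc[i] = longest strictly increasing subsequence ending at i; dec[i] = longest strictly decreasing subsequence starting at i:
i:      0  1  2  3  4  5  6  7  8  9 10 11
v[i]:  28 14 12 15 33 21 29 21 18  3  5  6
inc:    1  1  1  2  3  3  4  3  3  1  2  3
dec:    4  3  2  2  5  3  4  3  2  1  1  1
Best peak at i=4 (value 33): inc=3, dec=5, length 3+5−1 = 7.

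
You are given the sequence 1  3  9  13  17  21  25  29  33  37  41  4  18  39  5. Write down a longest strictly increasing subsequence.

Patience tails give the LIS length; then backtrack through the dp parents:
1 → extends → [1]
3 → extends → [1, 3]
9 → extends → [1, 3, 9]
13 → extends → [1, 3, 9, 13]
17 → extends → [1, 3, 9, 13, 17]
21 → extends → [1, 3, 9, 13, 17, 21]
25 → extends → [1, 3, 9, 13, 17, 21, 25]
29 → extends → [1, 3, 9, 13, 17, 21, 25, 29]
33 → extends → [1, 3, 9, 13, 17, 21, 25, 29, 33]
37 → extends → [1, 3, 9, 13, 17, 21, 25, 29, 33, 37]
41 → extends → [1, 3, 9, 13, 17, 21, 25, 29, 33, 37, 41]
4 → replaces 9 → [1, 3, 4, 13, 17, 21, 25, 29, 33, 37, 41]
18 → replaces 21 → [1, 3, 4, 13, 17, 18, 25, 29, 33, 37, 41]
39 → replaces 41 → [1, 3, 4, 13, 17, 18, 25, 29, 33, 37, 39]
5 → replaces 13 → [1, 3, 4, 5, 17, 18, 25, 29, 33, 37, 39]
Length 11; one witness is 1, 3, 9, 13, 17, 21, 25, 29, 33, 37, 41.

1, 3, 9, 13, 17, 21, 25, 29, 33, 37, 41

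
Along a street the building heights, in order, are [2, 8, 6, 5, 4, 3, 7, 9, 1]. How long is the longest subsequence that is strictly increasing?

4

Track the smallest tail for each achievable length (strict):
2 → extends → [2]
8 → extends → [2, 8]
6 → replaces 8 → [2, 6]
5 → replaces 6 → [2, 5]
4 → replaces 5 → [2, 4]
3 → replaces 4 → [2, 3]
7 → extends → [2, 3, 7]
9 → extends → [2, 3, 7, 9]
1 → replaces 2 → [1, 3, 7, 9]
Four tails, so the longest strictly increasing subsequence has length 4 (e.g. 2, 6, 7, 9).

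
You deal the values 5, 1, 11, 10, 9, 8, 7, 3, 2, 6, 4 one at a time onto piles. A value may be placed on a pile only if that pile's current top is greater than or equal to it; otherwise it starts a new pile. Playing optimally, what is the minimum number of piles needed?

3

The minimum number of non-increasing subsequences covering a sequence equals the length of its longest strictly increasing subsequence.
LIS length is 3 (e.g. 1, 3, 6), so 3 piles are needed.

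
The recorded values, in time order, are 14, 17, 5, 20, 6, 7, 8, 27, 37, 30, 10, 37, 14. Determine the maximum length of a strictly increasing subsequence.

7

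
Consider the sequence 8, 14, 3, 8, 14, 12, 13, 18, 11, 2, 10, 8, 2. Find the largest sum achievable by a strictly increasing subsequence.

54

Let S[i] be the best sum of a strictly increasing subsequence ending at i:
i:      1  2  3  4  5  6  7  8  9 10 11 12 13
a[i]:   8 14  3  8 14 12 13 18 11  2 10  8  2
S:      8 22  3 11 25 23 36 54 22  2 21 11  2
Maximum is 54 (e.g. 3 + 8 + 12 + 13 + 18).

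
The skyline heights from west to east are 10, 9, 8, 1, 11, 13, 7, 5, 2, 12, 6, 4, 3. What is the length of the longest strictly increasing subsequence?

Let dp[i] be the length of the longest such subsequence ending at index i:
i:      1  2  3  4  5  6  7  8  9 10 11 12 13
a[i]:  10  9  8  1 11 13  7  5  2 12  6  4  3
dp:     1  1  1  1  2  3  2  2  2  3  3  3  3
Maximum dp value is 3.

3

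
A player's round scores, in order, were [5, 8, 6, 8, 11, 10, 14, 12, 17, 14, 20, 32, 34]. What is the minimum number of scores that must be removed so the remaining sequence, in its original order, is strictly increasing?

4

Fewest deletions = n − (longest strictly increasing subsequence).
Patience tails:
5 → extends → [5]
8 → extends → [5, 8]
6 → replaces 8 → [5, 6]
8 → extends → [5, 6, 8]
11 → extends → [5, 6, 8, 11]
10 → replaces 11 → [5, 6, 8, 10]
14 → extends → [5, 6, 8, 10, 14]
12 → replaces 14 → [5, 6, 8, 10, 12]
17 → extends → [5, 6, 8, 10, 12, 17]
14 → replaces 17 → [5, 6, 8, 10, 12, 14]
20 → extends → [5, 6, 8, 10, 12, 14, 20]
32 → extends → [5, 6, 8, 10, 12, 14, 20, 32]
34 → extends → [5, 6, 8, 10, 12, 14, 20, 32, 34]
Longest strictly increasing subsequence has length 9, so deletions = 13 − 9 = 4.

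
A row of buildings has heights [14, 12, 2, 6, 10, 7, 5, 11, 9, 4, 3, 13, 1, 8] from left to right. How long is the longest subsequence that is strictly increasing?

Track the smallest tail for each achievable length (strict):
14 → extends → [14]
12 → replaces 14 → [12]
2 → replaces 12 → [2]
6 → extends → [2, 6]
10 → extends → [2, 6, 10]
7 → replaces 10 → [2, 6, 7]
5 → replaces 6 → [2, 5, 7]
11 → extends → [2, 5, 7, 11]
9 → replaces 11 → [2, 5, 7, 9]
4 → replaces 5 → [2, 4, 7, 9]
3 → replaces 4 → [2, 3, 7, 9]
13 → extends → [2, 3, 7, 9, 13]
1 → replaces 2 → [1, 3, 7, 9, 13]
8 → replaces 9 → [1, 3, 7, 8, 13]
Five tails, so the longest strictly increasing subsequence has length 5 (e.g. 2, 6, 10, 11, 13).

5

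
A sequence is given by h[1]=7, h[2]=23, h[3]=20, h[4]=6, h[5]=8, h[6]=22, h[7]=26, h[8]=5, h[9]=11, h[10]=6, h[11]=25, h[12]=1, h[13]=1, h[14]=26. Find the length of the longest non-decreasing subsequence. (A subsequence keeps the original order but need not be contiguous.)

5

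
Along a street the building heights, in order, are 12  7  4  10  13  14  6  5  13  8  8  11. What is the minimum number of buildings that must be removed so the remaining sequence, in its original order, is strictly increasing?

Fewest deletions = n − (longest strictly increasing subsequence).
i:      1  2  3  4  5  6  7  8  9 10 11 12
a[i]:  12  7  4 10 13 14  6  5 13  8  8 11
dp:     1  1  1  2  3  4  2  2  3  3  3  4
max dp = 4, so deletions = 12 − 4 = 8.

8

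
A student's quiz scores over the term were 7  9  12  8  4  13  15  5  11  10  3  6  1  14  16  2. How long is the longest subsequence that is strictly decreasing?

5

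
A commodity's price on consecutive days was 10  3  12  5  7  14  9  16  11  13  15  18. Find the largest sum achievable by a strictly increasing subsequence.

Let S[i] be the best sum of a strictly increasing subsequence ending at i:
i:      1  2  3  4  5  6  7  8  9 10 11 12
a[i]:  10  3 12  5  7 14  9 16 11 13 15 18
S:     10  3 22  8 15 36 24 52 35 48 63 81
Maximum is 81 (e.g. 3 + 5 + 7 + 9 + 11 + 13 + 15 + 18).

81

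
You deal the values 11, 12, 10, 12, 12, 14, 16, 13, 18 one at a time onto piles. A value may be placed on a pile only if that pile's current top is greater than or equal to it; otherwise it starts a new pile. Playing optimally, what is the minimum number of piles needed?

5

Place each on the leftmost legal pile:
11 → new pile 1 (tops now [11])
12 → new pile 2 (tops now [11, 12])
10 → pile 1 (tops now [10, 12])
12 → pile 2 (tops now [10, 12])
12 → pile 2 (tops now [10, 12])
14 → new pile 3 (tops now [10, 12, 14])
16 → new pile 4 (tops now [10, 12, 14, 16])
13 → pile 3 (tops now [10, 12, 13, 16])
18 → new pile 5 (tops now [10, 12, 13, 16, 18])
Five piles.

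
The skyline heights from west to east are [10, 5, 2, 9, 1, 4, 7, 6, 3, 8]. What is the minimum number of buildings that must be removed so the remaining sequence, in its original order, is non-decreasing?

6

Fewest deletions = n − (longest non-decreasing subsequence).
Patience tails:
10 → extends → [10]
5 → replaces 10 → [5]
2 → replaces 5 → [2]
9 → extends → [2, 9]
1 → replaces 2 → [1, 9]
4 → replaces 9 → [1, 4]
7 → extends → [1, 4, 7]
6 → replaces 7 → [1, 4, 6]
3 → replaces 4 → [1, 3, 6]
8 → extends → [1, 3, 6, 8]
Longest non-decreasing subsequence has length 4, so deletions = 10 − 4 = 6.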